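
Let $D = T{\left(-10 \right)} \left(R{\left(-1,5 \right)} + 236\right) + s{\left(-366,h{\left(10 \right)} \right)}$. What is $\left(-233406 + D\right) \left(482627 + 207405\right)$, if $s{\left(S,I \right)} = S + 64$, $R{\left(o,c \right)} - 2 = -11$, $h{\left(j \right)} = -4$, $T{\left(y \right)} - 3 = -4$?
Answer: $-161422635920$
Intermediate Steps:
$T{\left(y \right)} = -1$ ($T{\left(y \right)} = 3 - 4 = -1$)
$R{\left(o,c \right)} = -9$ ($R{\left(o,c \right)} = 2 - 11 = -9$)
$s{\left(S,I \right)} = 64 + S$
$D = -529$ ($D = - (-9 + 236) + \left(64 - 366\right) = \left(-1\right) 227 - 302 = -227 - 302 = -529$)
$\left(-233406 + D\right) \left(482627 + 207405\right) = \left(-233406 - 529\right) \left(482627 + 207405\right) = \left(-233935\right) 690032 = -161422635920$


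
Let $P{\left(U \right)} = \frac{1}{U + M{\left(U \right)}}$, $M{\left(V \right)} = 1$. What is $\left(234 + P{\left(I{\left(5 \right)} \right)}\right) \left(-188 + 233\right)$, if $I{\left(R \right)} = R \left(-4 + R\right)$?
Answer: $\frac{21075}{2} \approx 10538.0$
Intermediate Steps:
$P{\left(U \right)} = \frac{1}{1 + U}$ ($P{\left(U \right)} = \frac{1}{U + 1} = \frac{1}{1 + U}$)
$\left(234 + P{\left(I{\left(5 \right)} \right)}\right) \left(-188 + 233\right) = \left(234 + \frac{1}{1 + 5 \left(-4 + 5\right)}\right) \left(-188 + 233\right) = \left(234 + \frac{1}{1 + 5 \cdot 1}\right) 45 = \left(234 + \frac{1}{1 + 5}\right) 45 = \left(234 + \frac{1}{6}\right) 45 = \frac{1405}{6} \cdot 45 = \frac{21075}{2}$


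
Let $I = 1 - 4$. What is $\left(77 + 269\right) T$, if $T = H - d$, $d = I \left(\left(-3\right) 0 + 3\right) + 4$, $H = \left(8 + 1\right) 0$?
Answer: $1730$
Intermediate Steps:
$H = 0$ ($H = 9 \cdot 0 = 0$)
$I = -3$ ($I = 1 - 4 = -3$)
$d = -5$ ($d = - 3 \left(\left(-3\right) 0 + 3\right) + 4 = - 3 \left(0 + 3\right) + 4 = \left(-3\right) 3 + 4 = -9 + 4 = -5$)
$T = 5$ ($T = 0 - -5 = 0 + 5 = 5$)
$\left(77 + 269\right) T = \left(77 + 269\right) 5 = 346 \cdot 5 = 1730$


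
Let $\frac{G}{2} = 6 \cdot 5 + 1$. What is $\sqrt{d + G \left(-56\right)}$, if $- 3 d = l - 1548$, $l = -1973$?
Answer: $\frac{i \sqrt{20685}}{3} \approx 47.941 i$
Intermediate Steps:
$G = 62$ ($G = 2 \left(6 \cdot 5 + 1\right) = 2 \left(30 + 1\right) = 2 \cdot 31 = 62$)
$d = \frac{3521}{3}$ ($d = - \frac{-1973 - 1548}{3} = \left(- \frac{1}{3}\right) \left(-3521\right) = \frac{3521}{3} \approx 1173.7$)
$\sqrt{d + G \left(-56\right)} = \sqrt{\frac{3521}{3} + 62 \left(-56\right)} = \sqrt{\frac{3521}{3} - 3472} = \sqrt{- \frac{6895}{3}} = \frac{i \sqrt{20685}}{3}$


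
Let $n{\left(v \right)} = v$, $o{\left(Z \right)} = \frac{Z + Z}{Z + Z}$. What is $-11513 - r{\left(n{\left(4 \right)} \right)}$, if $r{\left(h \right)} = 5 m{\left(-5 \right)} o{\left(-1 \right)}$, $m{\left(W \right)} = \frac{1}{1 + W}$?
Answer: $- \frac{46047}{4} \approx -11512.0$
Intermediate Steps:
$o{\left(Z \right)} = 1$ ($o{\left(Z \right)} = \frac{2 Z}{2 Z} = 2 Z \frac{1}{2 Z} = 1$)
$r{\left(h \right)} = - \frac{5}{4}$ ($r{\left(h \right)} = \frac{5}{1 - 5} \cdot 1 = \frac{5}{-4} \cdot 1 = 5 \left(- \frac{1}{4}\right) 1 = \left(- \frac{5}{4}\right) 1 = - \frac{5}{4}$)
$-11513 - r{\left(n{\left(4 \right)} \right)} = -11513 - - \frac{5}{4} = -11513 + \frac{5}{4} = - \frac{46047}{4}$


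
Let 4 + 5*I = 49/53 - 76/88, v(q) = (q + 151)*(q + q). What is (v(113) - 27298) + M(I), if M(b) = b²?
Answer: 1100105833049/33988900 ≈ 32367.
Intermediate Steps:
v(q) = 2*q*(151 + q) (v(q) = (151 + q)*(2*q) = 2*q*(151 + q))
I = -4593/5830 (I = -⅘ + (49/53 - 76/88)/5 = -⅘ + (49*(1/53) - 76*1/88)/5 = -⅘ + (49/53 - 19/22)/5 = -⅘ + (⅕)*(71/1166) = -⅘ + 71/5830 = -4593/5830 ≈ -0.78782)
(v(113) - 27298) + M(I) = (2*113*(151 + 113) - 27298) + (-4593/5830)² = (2*113*264 - 27298) + 21095649/33988900 = (59664 - 27298) + 21095649/33988900 = 32366 + 21095649/33988900 = 1100105833049/33988900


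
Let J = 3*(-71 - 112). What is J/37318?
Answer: -549/37318 ≈ -0.014711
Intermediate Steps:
J = -549 (J = 3*(-183) = -549)
J/37318 = -549/37318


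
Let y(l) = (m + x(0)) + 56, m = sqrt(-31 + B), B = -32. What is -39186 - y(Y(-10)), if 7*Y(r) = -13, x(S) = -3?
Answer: -39239 - 3*I*sqrt(7) ≈ -39239.0 - 7.9373*I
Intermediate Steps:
Y(r) = -13/7 (Y(r) = (1/7)*(-13) = -13/7)
m = 3*I*sqrt(7) (m = sqrt(-31 - 32) = sqrt(-63) = 3*I*sqrt(7) ≈ 7.9373*I)
y(l) = 53 + 3*I*sqrt(7) (y(l) = (3*I*sqrt(7) - 3) + 56 = (-3 + 3*I*sqrt(7)) + 56 = 53 + 3*I*sqrt(7))
-39186 - y(Y(-10)) = -39186 - (53 + 3*I*sqrt(7)) = -39186 + (-53 - 3*I*sqrt(7)) = -39239 - 3*I*sqrt(7)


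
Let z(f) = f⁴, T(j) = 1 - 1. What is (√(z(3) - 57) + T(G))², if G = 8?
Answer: 24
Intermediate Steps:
T(j) = 0
(√(z(3) - 57) + T(G))² = (√(3⁴ - 57) + 0)² = (√(81 - 57) + 0)² = (√24 + 0)² = (2*√6 + 0)² = (2*√6)² = 24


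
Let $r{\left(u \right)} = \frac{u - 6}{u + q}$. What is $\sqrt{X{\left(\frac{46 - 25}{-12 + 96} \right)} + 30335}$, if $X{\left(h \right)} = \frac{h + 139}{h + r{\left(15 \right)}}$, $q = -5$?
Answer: $\frac{\sqrt{16111270}}{23} \approx 174.52$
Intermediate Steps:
$r{\left(u \right)} = \frac{-6 + u}{-5 + u}$ ($r{\left(u \right)} = \frac{u - 6}{u - 5} = \frac{-6 + u}{-5 + u}$)
$X{\left(h \right)} = \frac{139 + h}{\frac{9}{10} + h}$ ($X{\left(h \right)} = \frac{h + 139}{h + \frac{-6 + 15}{-5 + 15}} = \frac{139 + h}{h + \frac{1}{10} \cdot 9} = \frac{139 + h}{h + \frac{9}{10}} = \frac{139 + h}{\frac{9}{10} + h}$)
$\sqrt{X{\left(\frac{46 - 25}{-12 + 96} \right)} + 30335} = \sqrt{\frac{10 \left(139 + \frac{46 - 25}{-12 + 96}\right)}{9 + 10 \frac{46 - 25}{-12 + 96}} + 30335} = \sqrt{\frac{10 \left(139 + \frac{21}{84}\right)}{9 + 10 \cdot \frac{21}{84}} + 30335} = \sqrt{\frac{10 \left(139 + 21 \cdot \frac{1}{84}\right)}{9 + 10 \cdot 21 \cdot \frac{1}{84}} + 30335} = \sqrt{\frac{10 \left(139 + \frac{1}{4}\right)}{9 + 10 \cdot \frac{1}{4}} + 30335} = \sqrt{10 \frac{1}{9 + \frac{5}{2}} \cdot \frac{557}{4} + 30335} = \sqrt{10 \frac{1}{\frac{23}{2}} \cdot \frac{557}{4} + 30335} = \sqrt{10 \cdot \frac{2}{23} \cdot \frac{557}{4} + 30335} = \sqrt{\frac{2785}{23} + 30335} = \sqrt{\frac{700490}{23}} = \frac{\sqrt{16111270}}{23}$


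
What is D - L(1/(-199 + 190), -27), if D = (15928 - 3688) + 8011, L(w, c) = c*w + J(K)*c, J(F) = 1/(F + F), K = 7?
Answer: 283499/14 ≈ 20250.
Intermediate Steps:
J(F) = 1/(2*F)
L(w, c) = c/14 + c*w (L(w, c) = c*w + ((½)/7)*c = c*w + ((½)*(⅐))*c = c*w + c/14 = c/14 + c*w)
D = 20251 (D = 12240 + 8011 = 20251)
D - L(1/(-199 + 190), -27) = 20251 - (-27)*(1/14 + 1/(-199 + 190)) = 20251 - (-27)*(1/14 + 1/(-9)) = 20251 - (-27)*(1/14 - ⅑) = 20251 - (-27)*(-5)/126 = 20251 - 1*15/14 = 20251 - 15/14 = 283499/14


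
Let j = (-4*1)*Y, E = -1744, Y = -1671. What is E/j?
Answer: -436/1671 ≈ -0.26092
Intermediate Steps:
j = 6684 (j = -4*1*(-1671) = -4*(-1671) = 6684)
E/j = -1744/6684 = -1744*1/6684 = -436/1671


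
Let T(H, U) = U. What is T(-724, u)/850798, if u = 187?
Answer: 187/850798 ≈ 0.00021979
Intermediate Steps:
T(-724, u)/850798 = 187/850798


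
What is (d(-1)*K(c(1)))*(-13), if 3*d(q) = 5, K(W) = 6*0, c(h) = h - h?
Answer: 0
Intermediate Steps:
c(h) = 0
K(W) = 0
d(q) = 5/3 (d(q) = (⅓)*5 = 5/3)
(d(-1)*K(c(1)))*(-13) = ((5/3)*0)*(-13) = 0*(-13) = 0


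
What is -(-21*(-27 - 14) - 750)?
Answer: -111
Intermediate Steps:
-(-21*(-27 - 14) - 750) = -(-21*(-41) - 750) = -(861 - 750) = -1*111 = -111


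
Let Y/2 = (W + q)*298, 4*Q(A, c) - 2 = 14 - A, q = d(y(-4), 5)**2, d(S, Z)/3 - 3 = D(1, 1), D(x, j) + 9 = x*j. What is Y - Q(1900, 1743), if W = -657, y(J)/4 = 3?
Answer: -257001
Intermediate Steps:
y(J) = 12 (y(J) = 4*3 = 12)
D(x, j) = -9 + j*x (D(x, j) = -9 + x*j = -9 + j*x)
d(S, Z) = -15 (d(S, Z) = 9 + 3*(-9 + 1*1) = 9 + 3*(-9 + 1) = 9 + 3*(-8) = 9 - 24 = -15)
q = 225 (q = (-15)**2 = 225)
Q(A, c) = 4 - A/4 (Q(A, c) = 1/2 + (14 - A)/4 = 1/2 + (7/2 - A/4) = 4 - A/4)
Y = -257472 (Y = 2*((-657 + 225)*298) = 2*(-432*298) = 2*(-128736) = -257472)
Y - Q(1900, 1743) = -257472 - (4 - 1/4*1900) = -257472 - (4 - 475) = -257472 - 1*(-471) = -257472 + 471 = -257001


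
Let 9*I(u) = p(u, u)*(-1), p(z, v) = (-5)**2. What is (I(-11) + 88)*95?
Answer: 72865/9 ≈ 8096.1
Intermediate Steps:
p(z, v) = 25
I(u) = -25/9 (I(u) = (25*(-1))/9 = (1/9)*(-25) = -25/9)
(I(-11) + 88)*95 = (-25/9 + 88)*95 = (767/9)*95 = 72865/9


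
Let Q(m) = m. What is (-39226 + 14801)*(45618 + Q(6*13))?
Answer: -1116124800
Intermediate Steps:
(-39226 + 14801)*(45618 + Q(6*13)) = (-39226 + 14801)*(45618 + 6*13) = -24425*(45618 + 78) = -24425*45696 = -1116124800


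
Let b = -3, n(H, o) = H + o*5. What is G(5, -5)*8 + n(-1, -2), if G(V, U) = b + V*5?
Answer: 165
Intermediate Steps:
n(H, o) = H + 5*o
G(V, U) = -3 + 5*V (G(V, U) = -3 + V*5 = -3 + 5*V)
G(5, -5)*8 + n(-1, -2) = (-3 + 5*5)*8 + (-1 + 5*(-2)) = (-3 + 25)*8 + (-1 - 10) = 22*8 - 11 = 176 - 11 = 165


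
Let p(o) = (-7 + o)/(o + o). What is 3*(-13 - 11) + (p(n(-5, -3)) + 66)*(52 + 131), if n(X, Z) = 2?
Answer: 47109/4 ≈ 11777.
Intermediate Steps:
p(o) = (-7 + o)/(2*o) (p(o) = (-7 + o)/((2*o)) = (-7 + o)*(1/(2*o)) = (-7 + o)/(2*o))
3*(-13 - 11) + (p(n(-5, -3)) + 66)*(52 + 131) = 3*(-13 - 11) + ((½)*(-7 + 2)/2 + 66)*(52 + 131) = 3*(-24) + ((½)*(½)*(-5) + 66)*183 = -72 + (-5/4 + 66)*183 = -72 + (259/4)*183 = -72 + 47397/4 = 47109/4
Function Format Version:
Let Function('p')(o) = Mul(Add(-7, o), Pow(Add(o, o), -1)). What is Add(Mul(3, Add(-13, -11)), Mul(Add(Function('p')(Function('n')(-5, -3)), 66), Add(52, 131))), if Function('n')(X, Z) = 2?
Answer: Rational(47109, 4) ≈ 11777.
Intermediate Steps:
Function('p')(o) = Mul(Rational(1, 2), Pow(o, -1), Add(-7, o)) (Function('p')(o) = Mul(Add(-7, o), Pow(Mul(2, o), -1)) = Mul(Add(-7, o), Mul(Rational(1, 2), Pow(o, -1))) = Mul(Rational(1, 2), Pow(o, -1), Add(-7, o)))
Add(Mul(3, Add(-13, -11)), Mul(Add(Function('p')(Function('n')(-5, -3)), 66), Add(52, 131))) = Add(Mul(3, Add(-13, -11)), Mul(Add(Mul(Rational(1, 2), Pow(2, -1), Add(-7, 2)), 66), Add(52, 131))) = Add(Mul(3, -24), Mul(Add(Mul(Rational(1, 2), Rational(1, 2), -5), 66), 183)) = Add(-72, Mul(Add(Rational(-5, 4), 66), 183)) = Add(-72, Mul(Rational(259, 4), 183)) = Add(-72, Rational(47397, 4)) = Rational(47109, 4)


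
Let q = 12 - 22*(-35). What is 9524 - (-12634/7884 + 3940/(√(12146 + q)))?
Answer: 37549925/3942 - 985*√202/404 ≈ 9491.0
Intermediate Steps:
q = 782 (q = 12 + 770 = 782)
9524 - (-12634/7884 + 3940/(√(12146 + q))) = 9524 - (-12634/7884 + 3940/(√(12146 + 782))) = 9524 - (-12634*1/7884 + 3940/(√12928)) = 9524 - (-6317/3942 + 3940/((8*√202))) = 9524 - (-6317/3942 + 3940*(√202/1616)) = 9524 - (-6317/3942 + 985*√202/404) = 9524 + (6317/3942 - 985*√202/404) = 37549925/3942 - 985*√202/404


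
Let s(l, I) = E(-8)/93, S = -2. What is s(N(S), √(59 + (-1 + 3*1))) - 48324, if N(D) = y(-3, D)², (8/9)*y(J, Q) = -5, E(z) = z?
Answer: -4494140/93 ≈ -48324.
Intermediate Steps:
y(J, Q) = -45/8 (y(J, Q) = (9/8)*(-5) = -45/8)
N(D) = 2025/64 (N(D) = (-45/8)² = 2025/64)
s(l, I) = -8/93
s(N(S), √(59 + (-1 + 3*1))) - 48324 = -8/93 - 48324 = -4494140/93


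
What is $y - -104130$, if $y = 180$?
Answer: $104310$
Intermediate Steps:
$y - -104130 = 180 - -104130 = 180 + 104130 = 104310$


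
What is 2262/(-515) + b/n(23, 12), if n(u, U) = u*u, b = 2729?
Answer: 208837/272435 ≈ 0.76656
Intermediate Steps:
n(u, U) = u**2
2262/(-515) + b/n(23, 12) = 2262/(-515) + 2729/(23**2) = 2262*(-1/515) + 2729/529 = -2262/515 + 2729*(1/529) = -2262/515 + 2729/529 = 208837/272435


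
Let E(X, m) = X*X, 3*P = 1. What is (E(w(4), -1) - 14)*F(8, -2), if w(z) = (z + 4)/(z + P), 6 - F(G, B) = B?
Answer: -14320/169 ≈ -84.734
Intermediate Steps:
P = ⅓ (P = (⅓)*1 = ⅓ ≈ 0.33333)
F(G, B) = 6 - B
w(z) = (4 + z)/(⅓ + z) (w(z) = (z + 4)/(z + ⅓) = (4 + z)/(⅓ + z))
E(X, m) = X²
(E(w(4), -1) - 14)*F(8, -2) = ((3*(4 + 4)/(1 + 3*4))² - 14)*(6 - 1*(-2)) = ((3*8/(1 + 12))² - 14)*(6 + 2) = ((3*8/13)² - 14)*8 = ((3*(1/13)*8)² - 14)*8 = ((24/13)² - 14)*8 = (576/169 - 14)*8 = -1790/169*8 = -14320/169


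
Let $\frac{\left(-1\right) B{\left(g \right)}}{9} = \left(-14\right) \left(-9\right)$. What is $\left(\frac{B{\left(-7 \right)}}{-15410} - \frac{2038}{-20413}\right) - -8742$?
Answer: $\frac{1374987963391}{157282165} \approx 8742.2$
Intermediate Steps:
$B{\left(g \right)} = -1134$ ($B{\left(g \right)} = - 9 \left(\left(-14\right) \left(-9\right)\right) = \left(-9\right) 126 = -1134$)
$\left(\frac{B{\left(-7 \right)}}{-15410} - \frac{2038}{-20413}\right) - -8742 = \left(- \frac{1134}{-15410} - \frac{2038}{-20413}\right) - -8742 = \left(\left(-1134\right) \left(- \frac{1}{15410}\right) - - \frac{2038}{20413}\right) + 8742 = \left(\frac{567}{7705} + \frac{2038}{20413}\right) + 8742 = \frac{27276961}{157282165} + 8742 = \frac{1374987963391}{157282165}$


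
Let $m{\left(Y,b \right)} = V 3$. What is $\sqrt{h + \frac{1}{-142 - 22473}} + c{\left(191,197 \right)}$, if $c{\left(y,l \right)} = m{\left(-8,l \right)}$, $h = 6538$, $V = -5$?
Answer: $-15 + \frac{3 \sqrt{371531454715}}{22615} \approx 65.858$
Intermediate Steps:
$m{\left(Y,b \right)} = -15$ ($m{\left(Y,b \right)} = \left(-5\right) 3 = -15$)
$c{\left(y,l \right)} = -15$
$\sqrt{h + \frac{1}{-142 - 22473}} + c{\left(191,197 \right)} = \sqrt{6538 + \frac{1}{-142 - 22473}} - 15 = \sqrt{6538 + \frac{1}{-22615}} - 15 = \sqrt{6538 - \frac{1}{22615}} - 15 = \sqrt{\frac{147856869}{22615}} - 15 = \frac{3 \sqrt{371531454715}}{22615} - 15 = -15 + \frac{3 \sqrt{371531454715}}{22615}$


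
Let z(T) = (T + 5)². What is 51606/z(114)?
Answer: 51606/14161 ≈ 3.6442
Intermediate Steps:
z(T) = (5 + T)²
51606/z(114) = 51606/((5 + 114)²) = 51606/(119²) = 51606/14161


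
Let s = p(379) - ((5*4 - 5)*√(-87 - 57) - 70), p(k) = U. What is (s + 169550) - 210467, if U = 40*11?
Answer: -40407 - 180*I ≈ -40407.0 - 180.0*I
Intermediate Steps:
U = 440
p(k) = 440
s = 510 - 180*I (s = 440 - ((5*4 - 5)*√(-87 - 57) - 70) = 440 - ((20 - 5)*√(-144) - 70) = 440 - (15*(12*I) - 70) = 440 - (180*I - 70) = 440 - (-70 + 180*I) = 440 + (70 - 180*I) = 510 - 180*I ≈ 510.0 - 180.0*I)
(s + 169550) - 210467 = ((510 - 180*I) + 169550) - 210467 = (170060 - 180*I) - 210467 = -40407 - 180*I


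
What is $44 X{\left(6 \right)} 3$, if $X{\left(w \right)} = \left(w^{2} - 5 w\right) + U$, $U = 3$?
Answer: $1188$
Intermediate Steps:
$X{\left(w \right)} = 3 + w^{2} - 5 w$ ($X{\left(w \right)} = \left(w^{2} - 5 w\right) + 3 = 3 + w^{2} - 5 w$)
$44 X{\left(6 \right)} 3 = 44 \left(3 + 6^{2} - 30\right) 3 = 44 \left(3 + 36 - 30\right) 3 = 44 \cdot 9 \cdot 3 = 44 \cdot 27 = 1188$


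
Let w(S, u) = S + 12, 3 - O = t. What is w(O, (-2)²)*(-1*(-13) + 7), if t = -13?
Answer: 560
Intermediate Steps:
O = 16 (O = 3 - 1*(-13) = 3 + 13 = 16)
w(S, u) = 12 + S
w(O, (-2)²)*(-1*(-13) + 7) = (12 + 16)*(-1*(-13) + 7) = 28*(13 + 7) = 28*20 = 560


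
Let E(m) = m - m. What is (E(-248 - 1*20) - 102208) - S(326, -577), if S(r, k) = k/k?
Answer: -102209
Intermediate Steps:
S(r, k) = 1
E(m) = 0
(E(-248 - 1*20) - 102208) - S(326, -577) = (0 - 102208) - 1*1 = -102208 - 1 = -102209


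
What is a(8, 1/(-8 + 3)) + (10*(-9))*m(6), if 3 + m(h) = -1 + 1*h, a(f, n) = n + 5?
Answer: -876/5 ≈ -175.20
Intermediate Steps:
a(f, n) = 5 + n
m(h) = -4 + h (m(h) = -3 + (-1 + 1*h) = -3 + (-1 + h) = -4 + h)
a(8, 1/(-8 + 3)) + (10*(-9))*m(6) = (5 + 1/(-8 + 3)) + (10*(-9))*(-4 + 6) = (5 + 1/(-5)) - 90*2 = (5 - ⅕) - 180 = 24/5 - 180 = -876/5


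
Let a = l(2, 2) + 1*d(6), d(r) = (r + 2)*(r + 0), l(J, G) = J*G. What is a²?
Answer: 2704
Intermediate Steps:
l(J, G) = G*J
d(r) = r*(2 + r) (d(r) = (2 + r)*r = r*(2 + r))
a = 52 (a = 2*2 + 1*(6*(2 + 6)) = 4 + 1*(6*8) = 4 + 1*48 = 4 + 48 = 52)
a² = 52² = 2704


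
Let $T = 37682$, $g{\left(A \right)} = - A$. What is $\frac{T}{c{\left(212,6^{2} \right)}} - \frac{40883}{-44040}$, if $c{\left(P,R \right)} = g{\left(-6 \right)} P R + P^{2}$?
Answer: $\frac{167783599}{124875420} \approx 1.3436$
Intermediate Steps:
$c{\left(P,R \right)} = P^{2} + 6 P R$ ($c{\left(P,R \right)} = \left(-1\right) \left(-6\right) P R + P^{2} = 6 P R + P^{2} = P^{2} + 6 P R$)
$\frac{T}{c{\left(212,6^{2} \right)}} - \frac{40883}{-44040} = \frac{37682}{212 \left(212 + 6 \cdot 6^{2}\right)} - \frac{40883}{-44040} = \frac{37682}{212 \left(212 + 6 \cdot 36\right)} - - \frac{40883}{44040} = \frac{37682}{212 \left(212 + 216\right)} + \frac{40883}{44040} = \frac{37682}{212 \cdot 428} + \frac{40883}{44040} = \frac{37682}{90736} + \frac{40883}{44040} = 37682 \cdot \frac{1}{90736} + \frac{40883}{44040} = \frac{18841}{45368} + \frac{40883}{44040} = \frac{167783599}{124875420}$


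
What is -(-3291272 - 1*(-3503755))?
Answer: -212483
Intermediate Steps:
-(-3291272 - 1*(-3503755)) = -(-3291272 + 3503755) = -1*212483 = -212483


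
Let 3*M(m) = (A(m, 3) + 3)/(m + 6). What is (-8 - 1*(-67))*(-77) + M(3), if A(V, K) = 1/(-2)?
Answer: -245317/54 ≈ -4542.9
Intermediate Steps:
A(V, K) = -½
M(m) = 5/(6*(6 + m)) (M(m) = ((-½ + 3)/(m + 6))/3 = (5/(2*(6 + m)))/3 = 5/(6*(6 + m)))
(-8 - 1*(-67))*(-77) + M(3) = (-8 - 1*(-67))*(-77) + 5/(6*(6 + 3)) = (-8 + 67)*(-77) + (⅚)/9 = 59*(-77) + (⅚)*(⅑) = -4543 + 5/54 = -245317/54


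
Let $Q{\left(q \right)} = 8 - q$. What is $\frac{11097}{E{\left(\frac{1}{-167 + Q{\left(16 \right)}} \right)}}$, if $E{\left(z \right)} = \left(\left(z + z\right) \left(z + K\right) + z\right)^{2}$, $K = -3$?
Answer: $\frac{10407772265625}{769129} \approx 1.3532 \cdot 10^{7}$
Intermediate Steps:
$E{\left(z \right)} = \left(z + 2 z \left(-3 + z\right)\right)^{2}$ ($E{\left(z \right)} = \left(\left(z + z\right) \left(z - 3\right) + z\right)^{2} = \left(2 z \left(-3 + z\right) + z\right)^{2} = \left(z + 2 z \left(-3 + z\right)\right)^{2}$)
$\frac{11097}{E{\left(\frac{1}{-167 + Q{\left(16 \right)}} \right)}} = \frac{11097}{\left(\frac{1}{-167 + \left(8 - 16\right)}\right)^{2} \left(-5 + \frac{2}{-167 + \left(8 - 16\right)}\right)^{2}} = \frac{11097}{\left(\frac{1}{-167 - 8}\right)^{2} \left(-5 + \frac{2}{-167 - 8}\right)^{2}} = \frac{11097}{\left(\frac{1}{-175}\right)^{2} \left(-5 + \frac{2}{-175}\right)^{2}} = \frac{11097}{\left(- \frac{1}{175}\right)^{2} \left(-5 + 2 \left(- \frac{1}{175}\right)\right)^{2}} = \frac{11097}{\frac{1}{30625} \left(-5 - \frac{2}{175}\right)^{2}} = \frac{11097}{\frac{1}{30625} \left(- \frac{877}{175}\right)^{2}} = \frac{11097}{\frac{1}{30625} \cdot \frac{769129}{30625}} = \frac{11097}{\frac{769129}{937890625}} = 11097 \cdot \frac{937890625}{769129} = \frac{10407772265625}{769129}$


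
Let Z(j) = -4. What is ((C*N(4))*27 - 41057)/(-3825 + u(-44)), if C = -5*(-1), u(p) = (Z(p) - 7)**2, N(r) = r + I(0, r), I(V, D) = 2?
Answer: 40247/3704 ≈ 10.866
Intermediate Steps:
N(r) = 2 + r (N(r) = r + 2 = 2 + r)
u(p) = 121 (u(p) = (-4 - 7)**2 = (-11)**2 = 121)
C = 5
((C*N(4))*27 - 41057)/(-3825 + u(-44)) = ((5*(2 + 4))*27 - 41057)/(-3825 + 121) = ((5*6)*27 - 41057)/(-3704) = (30*27 - 41057)*(-1/3704) = (810 - 41057)*(-1/3704) = -40247*(-1/3704) = 40247/3704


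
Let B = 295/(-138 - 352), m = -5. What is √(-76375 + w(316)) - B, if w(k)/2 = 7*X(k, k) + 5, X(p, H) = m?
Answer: 59/98 + I*√76435 ≈ 0.60204 + 276.47*I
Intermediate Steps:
B = -59/98 (B = 295/(-490) = 295*(-1/490) = -59/98 ≈ -0.60204)
X(p, H) = -5
w(k) = -60 (w(k) = 2*(7*(-5) + 5) = 2*(-35 + 5) = 2*(-30) = -60)
√(-76375 + w(316)) - B = √(-76375 - 60) - 1*(-59/98) = √(-76435) + 59/98 = I*√76435 + 59/98 = 59/98 + I*√76435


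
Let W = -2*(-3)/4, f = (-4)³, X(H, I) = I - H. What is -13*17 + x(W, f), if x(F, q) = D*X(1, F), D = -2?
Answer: -222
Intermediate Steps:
f = -64
W = 3/2 (W = 6*(¼) = 3/2 ≈ 1.5000)
x(F, q) = 2 - 2*F (x(F, q) = -2*(F - 1*1) = -2*(F - 1) = -2*(-1 + F) = 2 - 2*F)
-13*17 + x(W, f) = -13*17 + (2 - 2*3/2) = -221 + (2 - 3) = -221 - 1 = -222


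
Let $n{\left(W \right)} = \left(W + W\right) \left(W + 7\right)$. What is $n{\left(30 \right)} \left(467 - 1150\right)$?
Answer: $-1516260$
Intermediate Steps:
$n{\left(W \right)} = 2 W \left(7 + W\right)$
$n{\left(30 \right)} \left(467 - 1150\right) = 2 \cdot 30 \left(7 + 30\right) \left(467 - 1150\right) = 2 \cdot 30 \cdot 37 \left(-683\right) = 2220 \left(-683\right) = -1516260$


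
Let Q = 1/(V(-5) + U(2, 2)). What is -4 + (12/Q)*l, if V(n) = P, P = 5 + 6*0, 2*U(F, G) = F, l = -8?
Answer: -580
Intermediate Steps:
U(F, G) = F/2
P = 5 (P = 5 + 0 = 5)
V(n) = 5
Q = ⅙ (Q = 1/(5 + (½)*2) = 1/(5 + 1) = 1/6 = ⅙ ≈ 0.16667)
-4 + (12/Q)*l = -4 + (12/(⅙))*(-8) = -4 + (12*6)*(-8) = -4 + 72*(-8) = -4 - 576 = -580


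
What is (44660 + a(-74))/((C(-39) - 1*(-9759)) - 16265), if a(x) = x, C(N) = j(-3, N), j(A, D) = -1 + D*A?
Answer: -2477/355 ≈ -6.9775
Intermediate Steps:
j(A, D) = -1 + A*D
C(N) = -1 - 3*N
(44660 + a(-74))/((C(-39) - 1*(-9759)) - 16265) = (44660 - 74)/(((-1 - 3*(-39)) - 1*(-9759)) - 16265) = 44586/(((-1 + 117) + 9759) - 16265) = 44586/((116 + 9759) - 16265) = 44586/(9875 - 16265) = 44586/(-6390) = 44586*(-1/6390) = -2477/355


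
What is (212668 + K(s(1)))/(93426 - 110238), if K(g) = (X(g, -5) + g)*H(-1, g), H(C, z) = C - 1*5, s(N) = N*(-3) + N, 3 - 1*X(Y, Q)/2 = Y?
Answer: -53155/4203 ≈ -12.647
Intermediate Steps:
X(Y, Q) = 6 - 2*Y
s(N) = -2*N (s(N) = -3*N + N = -2*N)
H(C, z) = -5 + C (H(C, z) = C - 5 = -5 + C)
K(g) = -36 + 6*g (K(g) = ((6 - 2*g) + g)*(-5 - 1) = (6 - g)*(-6) = -36 + 6*g)
(212668 + K(s(1)))/(93426 - 110238) = (212668 + (-36 + 6*(-2*1)))/(93426 - 110238) = (212668 + (-36 + 6*(-2)))/(-16812) = (212668 + (-36 - 12))*(-1/16812) = (212668 - 48)*(-1/16812) = 212620*(-1/16812) = -53155/4203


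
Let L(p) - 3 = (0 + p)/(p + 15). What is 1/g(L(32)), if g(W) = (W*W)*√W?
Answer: 2209*√8131/5177717 ≈ 0.038471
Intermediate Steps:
L(p) = 3 + p/(15 + p) (L(p) = 3 + (0 + p)/(p + 15) = 3 + p/(15 + p))
g(W) = W^(5/2) (g(W) = W²*√W = W^(5/2))
1/g(L(32)) = 1/(((45 + 4*32)/(15 + 32))^(5/2)) = 1/(((45 + 128)/47)^(5/2)) = 1/(((1/47)*173)^(5/2)) = 1/((173/47)^(5/2)) = 1/(29929*√8131/103823) = 2209*√8131/5177717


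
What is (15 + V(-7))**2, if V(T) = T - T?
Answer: 225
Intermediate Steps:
V(T) = 0
(15 + V(-7))**2 = (15 + 0)**2 = 15**2 = 225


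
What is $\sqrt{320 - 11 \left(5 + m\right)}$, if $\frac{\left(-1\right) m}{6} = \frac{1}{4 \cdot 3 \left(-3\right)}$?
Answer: $\frac{\sqrt{9474}}{6} \approx 16.222$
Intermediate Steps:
$m = \frac{1}{6}$ ($m = - \frac{6}{4 \cdot 3 \left(-3\right)} = - \frac{6}{12 \left(-3\right)} = - \frac{6}{-36} = \left(-6\right) \left(- \frac{1}{36}\right) = \frac{1}{6} \approx 0.16667$)
$\sqrt{320 - 11 \left(5 + m\right)} = \sqrt{320 - 11 \left(5 + \frac{1}{6}\right)} = \sqrt{320 - \frac{341}{6}} = \sqrt{\frac{1579}{6}} = \frac{\sqrt{9474}}{6}$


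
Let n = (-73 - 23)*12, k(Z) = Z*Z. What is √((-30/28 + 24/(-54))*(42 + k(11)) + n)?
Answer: I*√2467990/42 ≈ 37.404*I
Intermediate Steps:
k(Z) = Z²
n = -1152 (n = -96*12 = -1152)
√((-30/28 + 24/(-54))*(42 + k(11)) + n) = √((-30/28 + 24/(-54))*(42 + 11²) - 1152) = √((-30*1/28 + 24*(-1/54))*(42 + 121) - 1152) = √((-15/14 - 4/9)*163 - 1152) = √(-191/126*163 - 1152) = √(-31133/126 - 1152) = √(-176285/126) = I*√2467990/42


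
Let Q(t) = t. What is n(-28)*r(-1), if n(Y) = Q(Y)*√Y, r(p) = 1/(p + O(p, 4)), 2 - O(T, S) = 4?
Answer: 56*I*√7/3 ≈ 49.387*I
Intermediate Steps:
O(T, S) = -2 (O(T, S) = 2 - 1*4 = 2 - 4 = -2)
r(p) = 1/(-2 + p) (r(p) = 1/(p - 2) = 1/(-2 + p))
n(Y) = Y^(3/2) (n(Y) = Y*√Y = Y^(3/2))
n(-28)*r(-1) = (-28)^(3/2)/(-2 - 1) = -56*I*√7/(-3) = -56*I*√7*(-⅓) = 56*I*√7/3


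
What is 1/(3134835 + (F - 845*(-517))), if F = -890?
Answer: 1/3570810 ≈ 2.8005e-7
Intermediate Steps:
1/(3134835 + (F - 845*(-517))) = 1/(3134835 + (-890 - 845*(-517))) = 1/(3134835 + (-890 + 436865)) = 1/(3134835 + 435975) = 1/3570810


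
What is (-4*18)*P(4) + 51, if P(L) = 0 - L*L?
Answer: 1203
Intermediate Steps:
P(L) = -L**2 (P(L) = 0 - L**2 = -L**2)
(-4*18)*P(4) + 51 = (-4*18)*(-1*4**2) + 51 = -(-72)*16 + 51 = -72*(-16) + 51 = 1152 + 51 = 1203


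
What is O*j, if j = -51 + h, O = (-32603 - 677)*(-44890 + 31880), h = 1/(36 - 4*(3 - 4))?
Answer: -22070788480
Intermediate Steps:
h = 1/40 (h = 1/(36 - 4*(-1)) = 1/(36 + 4) = 1/40 ≈ 0.025000)
O = 432972800 (O = -33280*(-13010) = 432972800)
j = -2039/40 (j = -51 + 1/40 = -2039/40 ≈ -50.975)
O*j = 432972800*(-2039/40) = -22070788480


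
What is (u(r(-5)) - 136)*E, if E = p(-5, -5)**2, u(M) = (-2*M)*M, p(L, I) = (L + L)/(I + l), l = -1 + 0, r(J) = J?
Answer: -1550/3 ≈ -516.67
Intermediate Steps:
l = -1
p(L, I) = 2*L/(-1 + I) (p(L, I) = (L + L)/(I - 1) = (2*L)/(-1 + I) = 2*L/(-1 + I))
u(M) = -2*M**2
E = 25/9 (E = (2*(-5)/(-1 - 5))**2 = (2*(-5)/(-6))**2 = (2*(-5)*(-1/6))**2 = (5/3)**2 = 25/9 ≈ 2.7778)
(u(r(-5)) - 136)*E = (-2*(-5)**2 - 136)*(25/9) = (-2*25 - 136)*(25/9) = (-50 - 136)*(25/9) = -186*25/9 = -1550/3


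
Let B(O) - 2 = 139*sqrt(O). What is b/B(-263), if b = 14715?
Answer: 1090/188201 - 75755*I*sqrt(263)/188201 ≈ 0.0057917 - 6.5278*I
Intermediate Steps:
B(O) = 2 + 139*sqrt(O)
b/B(-263) = 14715/(2 + 139*sqrt(-263)) = 14715/(2 + 139*(I*sqrt(263))) = 14715/(2 + 139*I*sqrt(263))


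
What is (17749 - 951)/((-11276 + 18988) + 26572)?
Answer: 8399/17142 ≈ 0.48997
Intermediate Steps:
(17749 - 951)/((-11276 + 18988) + 26572) = 16798/(7712 + 26572) = 16798/34284 = 16798*(1/34284) = 8399/17142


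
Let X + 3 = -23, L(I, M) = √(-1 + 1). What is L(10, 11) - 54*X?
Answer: 1404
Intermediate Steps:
L(I, M) = 0 (L(I, M) = √0 = 0)
X = -26 (X = -3 - 23 = -26)
L(10, 11) - 54*X = 0 - 54*(-26) = 0 + 1404 = 1404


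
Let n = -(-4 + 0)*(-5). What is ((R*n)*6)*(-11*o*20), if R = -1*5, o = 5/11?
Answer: -60000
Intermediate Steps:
o = 5/11 (o = 5*(1/11) = 5/11 ≈ 0.45455)
n = -20 (n = -(-4)*(-5) = -1*20 = -20)
R = -5
((R*n)*6)*(-11*o*20) = (-5*(-20)*6)*(-11*5/11*20) = (100*6)*(-5*20) = 600*(-100) = -60000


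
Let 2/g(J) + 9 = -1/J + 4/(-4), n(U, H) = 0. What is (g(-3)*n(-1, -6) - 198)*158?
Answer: -31284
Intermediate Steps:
g(J) = 2/(-10 - 1/J) (g(J) = 2/(-9 + (-1/J + 4/(-4))) = 2/(-9 + (-1/J + 4*(-¼))) = 2/(-9 + (-1/J - 1)) = 2/(-9 + (-1 - 1/J)) = 2/(-10 - 1/J))
(g(-3)*n(-1, -6) - 198)*158 = (-2*(-3)/(1 + 10*(-3))*0 - 198)*158 = (-2*(-3)/(1 - 30)*0 - 198)*158 = (-2*(-3)/(-29)*0 - 198)*158 = (-2*(-3)*(-1/29)*0 - 198)*158 = (-6/29*0 - 198)*158 = (0 - 198)*158 = -198*158 = -31284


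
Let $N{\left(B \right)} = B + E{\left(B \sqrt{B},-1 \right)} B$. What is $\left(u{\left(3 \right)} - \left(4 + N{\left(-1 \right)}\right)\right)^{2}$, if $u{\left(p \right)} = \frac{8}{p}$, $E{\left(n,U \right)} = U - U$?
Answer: $\frac{1}{9} \approx 0.11111$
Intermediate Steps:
$E{\left(n,U \right)} = 0$
$N{\left(B \right)} = B$ ($N{\left(B \right)} = B + 0 B = B + 0 = B$)
$\left(u{\left(3 \right)} - \left(4 + N{\left(-1 \right)}\right)\right)^{2} = \left(\frac{8}{3} - 3\right)^{2} = \left(- \frac{1}{3}\right)^{2} = \frac{1}{9}$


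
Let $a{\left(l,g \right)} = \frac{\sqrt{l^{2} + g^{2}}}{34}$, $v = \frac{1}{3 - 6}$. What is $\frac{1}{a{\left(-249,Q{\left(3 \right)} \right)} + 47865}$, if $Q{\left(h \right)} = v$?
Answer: $\frac{49798746}{2383616921489} - \frac{51 \sqrt{558010}}{11918084607445} \approx 2.0889 \cdot 10^{-5}$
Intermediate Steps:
$v = - \frac{1}{3}$ ($v = \frac{1}{-3} = - \frac{1}{3} \approx -0.33333$)
$Q{\left(h \right)} = - \frac{1}{3}$
$a{\left(l,g \right)} = \frac{\sqrt{g^{2} + l^{2}}}{34}$ ($a{\left(l,g \right)} = \sqrt{g^{2} + l^{2}} \cdot \frac{1}{34} = \frac{\sqrt{g^{2} + l^{2}}}{34}$)
$\frac{1}{a{\left(-249,Q{\left(3 \right)} \right)} + 47865} = \frac{1}{\frac{\sqrt{\left(- \frac{1}{3}\right)^{2} + \left(-249\right)^{2}}}{34} + 47865} = \frac{1}{\frac{\sqrt{\frac{1}{9} + 62001}}{34} + 47865} = \frac{1}{\frac{\sqrt{\frac{558010}{9}}}{34} + 47865} = \frac{1}{\frac{\frac{1}{3} \sqrt{558010}}{34} + 47865} = \frac{1}{\frac{\sqrt{558010}}{102} + 47865} = \frac{1}{47865 + \frac{\sqrt{558010}}{102}}$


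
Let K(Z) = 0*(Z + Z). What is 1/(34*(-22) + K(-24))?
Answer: -1/748 ≈ -0.0013369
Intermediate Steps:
K(Z) = 0 (K(Z) = 0*(2*Z) = 0)
1/(34*(-22) + K(-24)) = 1/(34*(-22) + 0) = 1/(-748 + 0) = 1/(-748) = -1/748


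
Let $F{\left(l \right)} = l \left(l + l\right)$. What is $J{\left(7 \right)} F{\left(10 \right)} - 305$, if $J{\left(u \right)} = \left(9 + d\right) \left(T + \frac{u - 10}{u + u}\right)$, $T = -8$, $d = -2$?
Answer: $-11805$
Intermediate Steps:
$F{\left(l \right)} = 2 l^{2}$ ($F{\left(l \right)} = l 2 l = 2 l^{2}$)
$J{\left(u \right)} = -56 + \frac{7 \left(-10 + u\right)}{2 u}$ ($J{\left(u \right)} = \left(9 - 2\right) \left(-8 + \frac{u - 10}{u + u}\right) = 7 \left(-8 + \frac{-10 + u}{2 u}\right) = -56 + \frac{7 \left(-10 + u\right)}{2 u}$)
$J{\left(7 \right)} F{\left(10 \right)} - 305 = \left(- \frac{105}{2} - \frac{35}{7}\right) 2 \cdot 10^{2} - 305 = \left(- \frac{105}{2} - 5\right) 2 \cdot 100 - 305 = \left(- \frac{105}{2} - 5\right) 200 - 305 = \left(- \frac{115}{2}\right) 200 - 305 = -11500 - 305 = -11805$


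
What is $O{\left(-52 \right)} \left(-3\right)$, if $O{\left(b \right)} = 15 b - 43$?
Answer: $2469$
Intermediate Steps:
$O{\left(b \right)} = -43 + 15 b$
$O{\left(-52 \right)} \left(-3\right) = \left(-43 + 15 \left(-52\right)\right) \left(-3\right) = \left(-43 - 780\right) \left(-3\right) = \left(-823\right) \left(-3\right) = 2469$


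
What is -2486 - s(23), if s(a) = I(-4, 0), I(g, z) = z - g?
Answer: -2490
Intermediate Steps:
s(a) = 4 (s(a) = 0 - 1*(-4) = 0 + 4 = 4)
-2486 - s(23) = -2486 - 1*4 = -2486 - 4 = -2490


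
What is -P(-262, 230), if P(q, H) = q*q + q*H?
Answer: -8384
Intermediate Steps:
P(q, H) = q**2 + H*q
-P(-262, 230) = -(-262)*(230 - 262) = -(-262)*(-32) = -1*8384 = -8384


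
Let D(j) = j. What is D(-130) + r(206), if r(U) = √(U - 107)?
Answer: -130 + 3*√11 ≈ -120.05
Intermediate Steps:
r(U) = √(-107 + U)
D(-130) + r(206) = -130 + √(-107 + 206) = -130 + √99 = -130 + 3*√11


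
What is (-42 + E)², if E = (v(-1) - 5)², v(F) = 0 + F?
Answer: 36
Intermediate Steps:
v(F) = F
E = 36 (E = (-1 - 5)² = (-6)² = 36)
(-42 + E)² = (-42 + 36)² = (-6)² = 36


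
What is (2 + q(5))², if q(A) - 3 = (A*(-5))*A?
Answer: 14400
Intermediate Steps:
q(A) = 3 - 5*A² (q(A) = 3 + (A*(-5))*A = 3 + (-5*A)*A = 3 - 5*A²)
(2 + q(5))² = (2 + (3 - 5*5²))² = (2 + (3 - 5*25))² = (2 + (3 - 125))² = (2 - 122)² = (-120)² = 14400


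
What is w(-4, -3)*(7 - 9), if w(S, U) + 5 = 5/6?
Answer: 25/3 ≈ 8.3333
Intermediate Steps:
w(S, U) = -25/6 (w(S, U) = -5 + 5/6 = -5 + 5*(⅙) = -5 + ⅚ = -25/6)
w(-4, -3)*(7 - 9) = -25*(7 - 9)/6 = -25/6*(-2) = 25/3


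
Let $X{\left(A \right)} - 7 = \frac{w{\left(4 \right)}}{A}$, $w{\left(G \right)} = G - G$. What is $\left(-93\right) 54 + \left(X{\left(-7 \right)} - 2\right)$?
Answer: $-5017$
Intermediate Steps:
$w{\left(G \right)} = 0$
$X{\left(A \right)} = 7$ ($X{\left(A \right)} = 7 + \frac{0}{A} = 7 + 0 = 7$)
$\left(-93\right) 54 + \left(X{\left(-7 \right)} - 2\right) = \left(-93\right) 54 + \left(7 - 2\right) = -5022 + \left(7 - 2\right) = -5022 + 5 = -5017$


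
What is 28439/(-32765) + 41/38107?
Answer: -1082381608/1248575855 ≈ -0.86689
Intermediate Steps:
28439/(-32765) + 41/38107 = 28439*(-1/32765) + 41*(1/38107) = -28439/32765 + 41/38107 = -1082381608/1248575855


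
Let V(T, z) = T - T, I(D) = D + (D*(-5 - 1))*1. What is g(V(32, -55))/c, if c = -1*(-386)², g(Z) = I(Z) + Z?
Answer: 0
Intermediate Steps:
I(D) = -5*D (I(D) = D + (D*(-6))*1 = D - 6*D*1 = D - 6*D = -5*D)
V(T, z) = 0
g(Z) = -4*Z (g(Z) = -5*Z + Z = -4*Z)
c = -148996 (c = -1*148996 = -148996)
g(V(32, -55))/c = -4*0/(-148996) = 0*(-1/148996) = 0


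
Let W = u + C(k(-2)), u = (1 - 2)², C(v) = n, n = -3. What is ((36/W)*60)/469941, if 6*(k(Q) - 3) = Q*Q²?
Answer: -360/156647 ≈ -0.0022982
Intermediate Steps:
k(Q) = 3 + Q³/6 (k(Q) = 3 + (Q*Q²)/6 = 3 + Q³/6)
C(v) = -3
u = 1 (u = (-1)² = 1)
W = -2 (W = 1 - 3 = -2)
((36/W)*60)/469941 = ((36/(-2))*60)/469941 = (-½*36*60)*(1/469941) = -18*60*(1/469941) = -1080*1/469941 = -360/156647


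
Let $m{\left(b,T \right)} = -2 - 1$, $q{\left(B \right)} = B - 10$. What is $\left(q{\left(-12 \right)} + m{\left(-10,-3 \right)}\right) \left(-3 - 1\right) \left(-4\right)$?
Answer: $-400$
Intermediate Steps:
$q{\left(B \right)} = -10 + B$
$m{\left(b,T \right)} = -3$ ($m{\left(b,T \right)} = -2 - 1 = -3$)
$\left(q{\left(-12 \right)} + m{\left(-10,-3 \right)}\right) \left(-3 - 1\right) \left(-4\right) = \left(\left(-10 - 12\right) - 3\right) \left(-3 - 1\right) \left(-4\right) = \left(-22 - 3\right) \left(\left(-4\right) \left(-4\right)\right) = \left(-25\right) 16 = -400$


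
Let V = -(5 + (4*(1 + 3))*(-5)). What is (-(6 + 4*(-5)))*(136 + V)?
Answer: 2954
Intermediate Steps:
V = 75 (V = -(5 + (4*4)*(-5)) = -(5 + 16*(-5)) = -(5 - 80) = -1*(-75) = 75)
(-(6 + 4*(-5)))*(136 + V) = (-(6 + 4*(-5)))*(136 + 75) = -(6 - 20)*211 = -1*(-14)*211 = 14*211 = 2954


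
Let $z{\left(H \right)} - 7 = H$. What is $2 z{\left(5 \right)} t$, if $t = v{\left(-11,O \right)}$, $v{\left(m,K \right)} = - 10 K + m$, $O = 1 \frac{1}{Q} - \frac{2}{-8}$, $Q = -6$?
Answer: $-284$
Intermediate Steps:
$z{\left(H \right)} = 7 + H$
$O = \frac{1}{12}$ ($O = 1 \frac{1}{-6} - \frac{2}{-8} = 1 \left(- \frac{1}{6}\right) - - \frac{1}{4} = - \frac{1}{6} + \frac{1}{4} = \frac{1}{12} \approx 0.083333$)
$v{\left(m,K \right)} = m - 10 K$
$t = - \frac{71}{6}$ ($t = -11 - \frac{5}{6} = - \frac{71}{6} \approx -11.833$)
$2 z{\left(5 \right)} t = 2 \left(7 + 5\right) \left(- \frac{71}{6}\right) = 2 \cdot 12 \left(- \frac{71}{6}\right) = 24 \left(- \frac{71}{6}\right) = -284$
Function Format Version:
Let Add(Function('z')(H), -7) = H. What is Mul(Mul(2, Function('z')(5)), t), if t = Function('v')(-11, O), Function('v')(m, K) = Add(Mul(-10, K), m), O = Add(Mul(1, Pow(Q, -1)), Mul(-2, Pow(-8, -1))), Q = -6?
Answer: -284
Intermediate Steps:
Function('z')(H) = Add(7, H)
O = Rational(1, 12) (O = Add(Mul(1, Pow(-6, -1)), Mul(-2, Pow(-8, -1))) = Add(Mul(1, Rational(-1, 6)), Mul(-2, Rational(-1, 8))) = Add(Rational(-1, 6), Rational(1, 4)) = Rational(1, 12) ≈ 0.083333)
Function('v')(m, K) = Add(m, Mul(-10, K))
t = Rational(-71, 6) (t = Add(-11, Mul(-10, Rational(1, 12))) = Add(-11, Rational(-5, 6)) = Rational(-71, 6) ≈ -11.833)
Mul(Mul(2, Function('z')(5)), t) = Mul(Mul(2, Add(7, 5)), Rational(-71, 6)) = Mul(Mul(2, 12), Rational(-71, 6)) = Mul(24, Rational(-71, 6)) = -284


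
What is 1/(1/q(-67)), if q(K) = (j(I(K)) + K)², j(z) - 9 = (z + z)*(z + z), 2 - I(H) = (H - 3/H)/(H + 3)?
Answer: 3902581736598609/1320623865856 ≈ 2955.1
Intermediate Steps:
I(H) = 2 - (H - 3/H)/(3 + H) (I(H) = 2 - (H - 3/H)/(H + 3) = 2 - (H - 3/H)/(3 + H))
j(z) = 9 + 4*z² (j(z) = 9 + (z + z)*(z + z) = 9 + (2*z)*(2*z) = 9 + 4*z²)
q(K) = (9 + K + 4*(3 + K² + 6*K)²/(K²*(3 + K)²))² (q(K) = ((9 + 4*((3 + K² + 6*K)/(K*(3 + K)))²) + K)² = ((9 + 4*((3 + K² + 6*K)²/(K²*(3 + K)²))) + K)² = ((9 + 4*(3 + K² + 6*K)²/(K²*(3 + K)²)) + K)² = (9 + K + 4*(3 + K² + 6*K)²/(K²*(3 + K)²))²)
1/(1/q(-67)) = 1/(1/((9 - 67 + 4*(3 + (-67)² + 6*(-67))²/((-67)²*(3 - 67)²))²)) = 1/(1/((9 - 67 + 4*(1/4489)*(3 + 4489 - 402)²/(-64)²)²)) = 1/(1/((9 - 67 + 4*(1/4489)*(1/4096)*4090²)²)) = 1/(1/((9 - 67 + 4*(1/4489)*(1/4096)*16728100)²)) = 1/(1/((9 - 67 + 4182025/1149184)²)) = 1/(1/((-62470647/1149184)²)) = 1/(1/(3902581736598609/1320623865856)) = 1/(1320623865856/3902581736598609) = 3902581736598609/1320623865856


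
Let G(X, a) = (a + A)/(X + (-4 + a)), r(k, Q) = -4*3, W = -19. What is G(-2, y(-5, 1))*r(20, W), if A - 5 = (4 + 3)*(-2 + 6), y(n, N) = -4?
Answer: 174/5 ≈ 34.800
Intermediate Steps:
A = 33 (A = 5 + (4 + 3)*(-2 + 6) = 5 + 7*4 = 5 + 28 = 33)
r(k, Q) = -12
G(X, a) = (33 + a)/(-4 + X + a) (G(X, a) = (a + 33)/(X + (-4 + a)) = (33 + a)/(-4 + X + a))
G(-2, y(-5, 1))*r(20, W) = ((33 - 4)/(-4 - 2 - 4))*(-12) = (29/(-10))*(-12) = -⅒*29*(-12) = -29/10*(-12) = 174/5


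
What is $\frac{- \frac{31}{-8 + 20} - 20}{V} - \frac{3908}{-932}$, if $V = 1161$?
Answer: $\frac{13548421}{3246156} \approx 4.1737$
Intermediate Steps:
$\frac{- \frac{31}{-8 + 20} - 20}{V} - \frac{3908}{-932} = \frac{- \frac{31}{-8 + 20} - 20}{1161} - \frac{3908}{-932} = \left(- \frac{31}{12} - 20\right) \frac{1}{1161} - - \frac{977}{233} = \left(\left(-31\right) \frac{1}{12} - 20\right) \frac{1}{1161} + \frac{977}{233} = \left(- \frac{31}{12} - 20\right) \frac{1}{1161} + \frac{977}{233} = \left(- \frac{271}{12}\right) \frac{1}{1161} + \frac{977}{233} = - \frac{271}{13932} + \frac{977}{233} = \frac{13548421}{3246156}$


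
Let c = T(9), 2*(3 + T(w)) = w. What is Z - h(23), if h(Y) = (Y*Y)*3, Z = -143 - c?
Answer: -3463/2 ≈ -1731.5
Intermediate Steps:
T(w) = -3 + w/2
c = 3/2 (c = -3 + (1/2)*9 = -3 + 9/2 = 3/2 ≈ 1.5000)
Z = -289/2 (Z = -143 - 1*3/2 = -143 - 3/2 = -289/2 ≈ -144.50)
h(Y) = 3*Y**2 (h(Y) = Y**2*3 = 3*Y**2)
Z - h(23) = -289/2 - 3*23**2 = -289/2 - 3*529 = -289/2 - 1*1587 = -289/2 - 1587 = -3463/2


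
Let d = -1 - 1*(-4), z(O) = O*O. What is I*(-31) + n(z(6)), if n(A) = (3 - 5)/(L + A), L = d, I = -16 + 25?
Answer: -10883/39 ≈ -279.05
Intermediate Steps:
I = 9
z(O) = O**2
d = 3 (d = -1 + 4 = 3)
L = 3
n(A) = -2/(3 + A) (n(A) = (3 - 5)/(3 + A) = -2/(3 + A))
I*(-31) + n(z(6)) = 9*(-31) - 2/(3 + 6**2) = -279 - 2/(3 + 36) = -279 - 2/39 = -10883/39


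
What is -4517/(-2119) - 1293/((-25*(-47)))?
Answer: 2567608/2489825 ≈ 1.0312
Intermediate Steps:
-4517/(-2119) - 1293/((-25*(-47))) = -4517*(-1/2119) - 1293/1175 = 4517/2119 - 1293*1/1175 = 4517/2119 - 1293/1175 = 2567608/2489825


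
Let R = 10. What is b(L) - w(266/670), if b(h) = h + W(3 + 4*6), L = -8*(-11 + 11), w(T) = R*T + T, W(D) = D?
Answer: 7582/335 ≈ 22.633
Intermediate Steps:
w(T) = 11*T (w(T) = 10*T + T = 11*T)
L = 0 (L = -8*0 = 0)
b(h) = 27 + h (b(h) = h + (3 + 4*6) = h + (3 + 24) = h + 27 = 27 + h)
b(L) - w(266/670) = (27 + 0) - 11*266/670 = 27 - 11*266*(1/670) = 27 - 11*133/335 = 27 - 1*1463/335 = 27 - 1463/335 = 7582/335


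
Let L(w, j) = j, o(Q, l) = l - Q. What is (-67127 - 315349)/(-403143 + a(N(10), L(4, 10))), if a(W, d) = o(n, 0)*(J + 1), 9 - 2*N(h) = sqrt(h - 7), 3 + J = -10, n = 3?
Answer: 127492/134369 ≈ 0.94882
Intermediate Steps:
J = -13 (J = -3 - 10 = -13)
N(h) = 9/2 - sqrt(-7 + h)/2 (N(h) = 9/2 - sqrt(h - 7)/2 = 9/2 - sqrt(-7 + h)/2)
a(W, d) = 36 (a(W, d) = (0 - 1*3)*(-13 + 1) = (0 - 3)*(-12) = -3*(-12) = 36)
(-67127 - 315349)/(-403143 + a(N(10), L(4, 10))) = (-67127 - 315349)/(-403143 + 36) = -382476/(-403107) = -382476*(-1/403107) = 127492/134369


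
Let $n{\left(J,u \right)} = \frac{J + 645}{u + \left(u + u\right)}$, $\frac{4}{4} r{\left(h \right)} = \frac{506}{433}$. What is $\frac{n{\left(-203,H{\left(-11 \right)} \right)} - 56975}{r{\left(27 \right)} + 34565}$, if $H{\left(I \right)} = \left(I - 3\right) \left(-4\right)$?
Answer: $- \frac{2072199007}{1257240684} \approx -1.6482$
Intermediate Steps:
$r{\left(h \right)} = \frac{506}{433}$
$H{\left(I \right)} = 12 - 4 I$ ($H{\left(I \right)} = \left(-3 + I\right) \left(-4\right) = 12 - 4 I$)
$n{\left(J,u \right)} = \frac{645 + J}{3 u}$ ($n{\left(J,u \right)} = \frac{645 + J}{u + 2 u} = \frac{645 + J}{3 u}$)
$\frac{n{\left(-203,H{\left(-11 \right)} \right)} - 56975}{r{\left(27 \right)} + 34565} = \frac{\frac{645 - 203}{3 \left(12 - -44\right)} - 56975}{\frac{506}{433} + 34565} = \frac{\frac{1}{3} \frac{1}{12 + 44} \cdot 442 - 56975}{\frac{14967151}{433}} = \left(\frac{1}{3} \cdot \frac{1}{56} \cdot 442 - 56975\right) \frac{433}{14967151} = \left(\frac{221}{84} - 56975\right) \frac{433}{14967151} = \left(- \frac{4785679}{84}\right) \frac{433}{14967151} = - \frac{2072199007}{1257240684}$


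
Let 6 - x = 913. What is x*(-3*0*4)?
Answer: 0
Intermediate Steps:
x = -907 (x = 6 - 1*913 = 6 - 913 = -907)
x*(-3*0*4) = -907*(-3*0)*4 = -0*4 = -907*0 = 0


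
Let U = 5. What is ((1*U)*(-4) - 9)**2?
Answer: 841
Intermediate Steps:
((1*U)*(-4) - 9)**2 = ((1*5)*(-4) - 9)**2 = (5*(-4) - 9)**2 = (-20 - 9)**2 = (-29)**2 = 841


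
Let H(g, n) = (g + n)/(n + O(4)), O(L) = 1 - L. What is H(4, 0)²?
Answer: 16/9 ≈ 1.7778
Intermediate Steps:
H(g, n) = (g + n)/(-3 + n) (H(g, n) = (g + n)/(n + (1 - 1*4)) = (g + n)/(n + (1 - 4)) = (g + n)/(n - 3) = (g + n)/(-3 + n))
H(4, 0)² = ((4 + 0)/(-3 + 0))² = (4/(-3))² = (-⅓*4)² = (-4/3)² = 16/9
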